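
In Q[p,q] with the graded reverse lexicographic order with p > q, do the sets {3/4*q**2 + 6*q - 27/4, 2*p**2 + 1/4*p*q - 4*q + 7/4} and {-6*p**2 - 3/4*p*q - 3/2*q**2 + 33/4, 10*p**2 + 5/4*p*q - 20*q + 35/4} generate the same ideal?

Yes, the ideals are equal.

For a fixed monomial order, each ideal has a unique reduced Gröbner basis; comparing bases decides equality.
Buchberger on the first generating set:
f_1 = 3/4*q**2 + 6*q - 27/4, LT = q**2.
f_2 = 2*p**2 + 1/4*p*q - 4*q + 7/4, LT = p**2.

The S-polynomials (S(f_1,f_2)) all reduce to 0 modulo the current basis, so we have a Gröbner basis.
Inter-reduce: drop elements whose leading term is divisible by another's, tail-reduce, and make monic.
Reduced Gröbner basis: {p**2 + 1/8*p*q - 2*q + 7/8, q**2 + 8*q - 9}.

Buchberger on the second generating set:
h_1 = -6*p**2 - 3/4*p*q - 3/2*q**2 + 33/4, LT = p**2.
h_2 = 10*p**2 + 5/4*p*q - 20*q + 35/4, LT = p**2.

S(h_1,h_2): lcm = p**2. S = 1/4*q**2 + 2*q - 9/4.
  leading term q**2: no divisor's leading term divides it; move 1/4*q**2 to the remainder.
  leading term q: no divisor's leading term divides it; move 2*q to the remainder.
  leading term 1: no divisor's leading term divides it; move -9/4 to the remainder.
  remainder 1/4*q**2 + 2*q - 9/4 ≠ 0; add k_3 = 1/4*q**2 + 2*q - 9/4 to the basis.

The other S-polynomials (S(h_1,k_3), S(h_2,k_3)) all reduce to 0 modulo the current basis, so we have a Gröbner basis.
Inter-reduce: drop elements whose leading term is divisible by another's, tail-reduce, and make monic.
Reduced Gröbner basis: {p**2 + 1/8*p*q - 2*q + 7/8, q**2 + 8*q - 9}.

These coincide, so the ideals are equal.
The same test decides containment: I ⊆ J iff every generator of I reduces to 0 modulo a Gröbner basis of J.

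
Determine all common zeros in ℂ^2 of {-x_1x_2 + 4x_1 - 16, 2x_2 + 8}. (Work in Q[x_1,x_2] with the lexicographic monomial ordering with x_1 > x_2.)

{(2, -4)}

Compute a lex Gröbner basis by Buchberger's algorithm.
f_1 = -x_1x_2 + 4x_1 - 16, LT = x_1x_2.
f_2 = 2x_2 + 8, LT = x_2.

S(f_1,f_2): lcm = x_1x_2. S = -8x_1 + 16.
  leading term x_1: no divisor's leading term divides it; move -8x_1 to the remainder.
  leading term 1: no divisor's leading term divides it; move 16 to the remainder.
  remainder -8x_1 + 16 ≠ 0; add h_3 = -8x_1 + 16 to the basis.

S(f_1,h_3): lcm = x_1x_2. S = -4x_1 + 2x_2 + 16.
  leading term x_1: subtract (1/2)·h_3 from -4x_1 + 2x_2 + 16 → 2x_2 + 8
  leading term x_2: subtract (1)·f_2 from 2x_2 + 8 → 0
  remainder 0.

S(f_2,h_3): leading monomials are coprime, so the S-polynomial reduces to 0 (Buchberger's first criterion).
Every S-polynomial of the final basis reduces to 0, so we have a Gröbner basis.
Inter-reduce: drop elements whose leading term is divisible by another's, tail-reduce, and make monic.
Reduced Gröbner basis: {x_1 - 2, x_2 + 4}.

The lex basis is triangular: the last element involves only x_2. Solving x_2 + 4 = 0 gives x_2 ∈ {-4}; substituting each value into the earlier elements determines the remaining variables.
  x_2 = -4: the earlier basis element becomes x_1 - 2 = 0, giving x_1 = 2 — point (2, -4).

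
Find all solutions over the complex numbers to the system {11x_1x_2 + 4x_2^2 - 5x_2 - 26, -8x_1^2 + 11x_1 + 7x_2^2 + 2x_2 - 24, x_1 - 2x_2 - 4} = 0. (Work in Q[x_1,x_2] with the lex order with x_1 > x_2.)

Compute a lex Gröbner basis by Buchberger's algorithm.
f_1 = 11x_1x_2 + 4x_2^2 - 5x_2 - 26, LT = x_1x_2.
f_2 = -8x_1^2 + 11x_1 + 7x_2^2 + 2x_2 - 24, LT = x_1^2.
f_3 = x_1 - 2x_2 - 4, LT = x_1.

S(f_1,f_2): lcm = x_1^2x_2. S = 4/11x_1x_2^2 + 81/88x_1x_2 - 26/11x_1 + 7/8x_2^3 + 1/4x_2^2 - 3x_2.
  leading term x_1x_2^2: subtract (4/121x_2)·f_1 from 4/11x_1x_2^2 + 81/88x_1x_2 - 26/11x_1 + 7/8x_2^3 + 1/4x_2^2 - 3x_2 → 81/88x_1x_2 - 26/11x_1 + 719/968x_2^3 + 201/484x_2^2 - 259/121x_2
  leading term x_1x_2: subtract (81/968)·f_1 from 81/88x_1x_2 - 26/11x_1 + 719/968x_2^3 + 201/484x_2^2 - 259/121x_2 → -26/11x_1 + 719/968x_2^3 + 39/484x_2^2 - 1667/968x_2 + 1053/484
  leading term x_1: subtract (-26/11)·f_3 from -26/11x_1 + 719/968x_2^3 + 39/484x_2^2 - 1667/968x_2 + 1053/484 → 719/968x_2^3 + 39/484x_2^2 - 6243/968x_2 - 3523/484
  leading term x_2^3: no divisor's leading term divides it; move 719/968x_2^3 to the remainder.
  leading term x_2^2: no divisor's leading term divides it; move 39/484x_2^2 to the remainder.
  leading term x_2: no divisor's leading term divides it; move -6243/968x_2 to the remainder.
  leading term 1: no divisor's leading term divides it; move -3523/484 to the remainder.
  remainder 719/968x_2^3 + 39/484x_2^2 - 6243/968x_2 - 3523/484 ≠ 0; add h_4 = 719/968x_2^3 + 39/484x_2^2 - 6243/968x_2 - 3523/484 to the basis.

S(f_1,f_3): lcm = x_1x_2. S = 26/11x_2^2 + 39/11x_2 - 26/11.
  leading term x_2^2: no divisor's leading term divides it; move 26/11x_2^2 to the remainder.
  leading term x_2: no divisor's leading term divides it; move 39/11x_2 to the remainder.
  leading term 1: no divisor's leading term divides it; move -26/11 to the remainder.
  remainder 26/11x_2^2 + 39/11x_2 - 26/11 ≠ 0; add h_5 = 26/11x_2^2 + 39/11x_2 - 26/11 to the basis.

S(f_2,f_3): lcm = x_1^2. S = 2x_1x_2 + 21/8x_1 - 7/8x_2^2 - 1/4x_2 + 3.
  leading term x_1x_2: subtract (2/11)·f_1 from 2x_1x_2 + 21/8x_1 - 7/8x_2^2 - 1/4x_2 + 3 → 21/8x_1 - 141/88x_2^2 + 29/44x_2 + 85/11
  leading term x_1: subtract (21/8)·f_3 from 21/8x_1 - 141/88x_2^2 + 29/44x_2 + 85/11 → -141/88x_2^2 + 65/11x_2 + 401/22
  leading term x_2^2: subtract (-141/208)·h_5 from -141/88x_2^2 + 65/11x_2 + 401/22 → 133/16x_2 + 133/8
  leading term x_2: no divisor's leading term divides it; move 133/16x_2 to the remainder.
  leading term 1: no divisor's leading term divides it; move 133/8 to the remainder.
  remainder 133/16x_2 + 133/8 ≠ 0; add h_6 = 133/16x_2 + 133/8 to the basis.

The other S-polynomials (S(f_1,h_4), S(f_2,h_4), S(f_3,h_4), S(f_1,h_5), S(f_2,h_5), S(f_3,h_5), S(h_4,h_5), S(f_1,h_6), S(f_2,h_6), S(f_3,h_6), S(h_4,h_6), S(h_5,h_6)) all reduce to 0 modulo the current basis, so we have a Gröbner basis.
Inter-reduce: drop elements whose leading term is divisible by another's, tail-reduce, and make monic.
Reduced Gröbner basis: {x_1, x_2 + 2}.

The lex basis is triangular: the last element involves only x_2. Solving x_2 + 2 = 0 gives x_2 ∈ {-2}; substituting each value into the earlier elements determines the remaining variables.
  x_2 = -2: the earlier basis element becomes x_1 = 0, giving x_1 = 0 — point (0, -2).

{(0, -2)}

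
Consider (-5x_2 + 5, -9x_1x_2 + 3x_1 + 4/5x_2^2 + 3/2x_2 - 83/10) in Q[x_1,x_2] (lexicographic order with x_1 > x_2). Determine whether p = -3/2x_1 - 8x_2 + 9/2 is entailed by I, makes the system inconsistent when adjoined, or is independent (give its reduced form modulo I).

First compute the reduced Gröbner basis of I by Buchberger's algorithm.
f_1 = -5x_2 + 5, LT = x_2.
f_2 = -9x_1x_2 + 3x_1 + 4/5x_2^2 + 3/2x_2 - 83/10, LT = x_1x_2.

S(f_1,f_2): lcm = x_1x_2. S = -2/3x_1 + 4/45x_2^2 + 1/6x_2 - 83/90.
  leading term x_1: no divisor's leading term divides it; move -2/3x_1 to the remainder.
  leading term x_2^2: subtract (-4/225x_2)·f_1 from 4/45x_2^2 + 1/6x_2 - 83/90 → 23/90x_2 - 83/90
  leading term x_2: subtract (-23/450)·f_1 from 23/90x_2 - 83/90 → -2/3
  leading term 1: no divisor's leading term divides it; move -2/3 to the remainder.
  remainder -2/3x_1 - 2/3 ≠ 0; add h_3 = -2/3x_1 - 2/3 to the basis.

The other S-polynomials (S(f_1,h_3), S(f_2,h_3)) all reduce to 0 modulo the current basis, so we have a Gröbner basis.
Inter-reduce: drop elements whose leading term is divisible by another's, tail-reduce, and make monic.
Reduced Gröbner basis: {x_1 + 1, x_2 - 1}.
Label its elements g_1 = x_1 + 1, g_2 = x_2 - 1.

Reduce p = -3/2x_1 - 8x_2 + 9/2 modulo G:
  leading term x_1: subtract (-3/2)·g_1 from -3/2x_1 - 8x_2 + 9/2 → -8x_2 + 6
  leading term x_2: subtract (-8)·g_2 from -8x_2 + 6 → -2
  leading term 1: no divisor's leading term divides it; move -2 to the remainder.
  normal form = -2.
The normal form is nonzero, so p ∉ I. Since p minus its normal form lies in I, I + (p) = I + (r) where r = -2; decide whether this ideal is the whole ring.
Here r = -2 is a nonzero constant, hence a unit: 1 ∈ I + (p), the Gröbner basis of I + (p) is {1}, and the enlarged system has no common solution — adjoining p is inconsistent.

Adjoining -3/2x_1 - 8x_2 + 9/2 makes the ideal the whole ring: the system is inconsistent.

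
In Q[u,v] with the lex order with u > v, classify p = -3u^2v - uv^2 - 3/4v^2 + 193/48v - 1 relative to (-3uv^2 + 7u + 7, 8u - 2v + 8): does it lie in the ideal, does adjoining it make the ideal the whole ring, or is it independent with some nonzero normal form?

Adjoining -3u^2v - uv^2 - 3/4v^2 + 193/48v - 1 makes the ideal the whole ring: the system is inconsistent.

First compute the reduced Gröbner basis of I by Buchberger's algorithm.
f_1 = -3uv^2 + 7u + 7, LT = uv^2.
f_2 = 8u - 2v + 8, LT = u.

S(f_1,f_2): lcm = uv^2. S = -7/3u + 1/4v^3 - v^2 - 7/3.
  leading term u: subtract (-7/24)·f_2 from -7/3u + 1/4v^3 - v^2 - 7/3 → 1/4v^3 - v^2 - 7/12v
  leading term v^3: no divisor's leading term divides it; move 1/4v^3 to the remainder.
  leading term v^2: no divisor's leading term divides it; move -v^2 to the remainder.
  leading term v: no divisor's leading term divides it; move -7/12v to the remainder.
  remainder 1/4v^3 - v^2 - 7/12v ≠ 0; add h_3 = 1/4v^3 - v^2 - 7/12v to the basis.

The other S-polynomials (S(f_1,h_3), S(f_2,h_3)) all reduce to 0 modulo the current basis, so we have a Gröbner basis.
Inter-reduce: drop elements whose leading term is divisible by another's, tail-reduce, and make monic.
Reduced Gröbner basis: {u - 1/4v + 1, v^3 - 4v^2 - 7/3v}.
Label its elements g_1 = u - 1/4v + 1, g_2 = v^3 - 4v^2 - 7/3v.

Reduce p = -3u^2v - uv^2 - 3/4v^2 + 193/48v - 1 modulo G:
  leading term u^2v: subtract (-3uv)·g_1 from -3u^2v - uv^2 - 3/4v^2 + 193/48v - 1 → -7/4uv^2 + 3uv - 3/4v^2 + 193/48v - 1
  leading term uv^2: subtract (-7/4v^2)·g_1 from -7/4uv^2 + 3uv - 3/4v^2 + 193/48v - 1 → 3uv - 7/16v^3 + v^2 + 193/48v - 1
  leading term uv: subtract (3v)·g_1 from 3uv - 7/16v^3 + v^2 + 193/48v - 1 → -7/16v^3 + 7/4v^2 + 49/48v - 1
  leading term v^3: subtract (-7/16)·g_2 from -7/16v^3 + 7/4v^2 + 49/48v - 1 → -1
  leading term 1: no divisor's leading term divides it; move -1 to the remainder.
  normal form = -1.
The normal form is nonzero, so p ∉ I. Since p minus its normal form lies in I, I + (p) = I + (r) where r = -1; decide whether this ideal is the whole ring.
Here r = -1 is a nonzero constant, hence a unit: 1 ∈ I + (p), the Gröbner basis of I + (p) is {1}, and the enlarged system has no common solution — adjoining p is inconsistent.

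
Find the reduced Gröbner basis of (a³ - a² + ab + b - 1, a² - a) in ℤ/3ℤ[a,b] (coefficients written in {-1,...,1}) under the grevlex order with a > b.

f_1 = a³ - a² + ab + b - 1, LT = a³.
f_2 = a² - a, LT = a².

S(f_1,f_2): lcm = a³. S = ab + b - 1.
  leading term ab: no divisor's leading term divides it; move ab to the remainder.
  leading term b: no divisor's leading term divides it; move b to the remainder.
  leading term 1: no divisor's leading term divides it; move -1 to the remainder.
  remainder ab + b - 1 ≠ 0; add g_3 = ab + b - 1 to the basis.

S(f_1,g_3): lcm = a³b. S = a²b + ab² + a² + b² - b.
  leading term a²b: subtract (b)·f_2 from a²b + ab² + a² + b² - b → ab² + a² + ab + b² - b
  leading term ab²: subtract (b)·g_3 from ab² + a² + ab + b² - b → a² + ab
  leading term a²: subtract (1)·f_2 from a² + ab → ab + a
  leading term ab: subtract (1)·g_3 from ab + a → a - b + 1
  leading term a: no divisor's leading term divides it; move a to the remainder.
  leading term b: no divisor's leading term divides it; move -b to the remainder.
  leading term 1: no divisor's leading term divides it; move 1 to the remainder.
  remainder a - b + 1 ≠ 0; add g_4 = a - b + 1 to the basis.

S(g_3,g_4): lcm = ab. S = b² - 1.
  leading term b²: no divisor's leading term divides it; move b² to the remainder.
  leading term 1: no divisor's leading term divides it; move -1 to the remainder.
  remainder b² - 1 ≠ 0; add g_5 = b² - 1 to the basis.

The other S-polynomials (S(f_2,g_3), S(f_1,g_4), S(f_2,g_4), S(f_1,g_5), S(f_2,g_5), S(g_3,g_5), S(g_4,g_5)) all reduce to 0 modulo the current basis, so we have a Gröbner basis.
Inter-reduce: drop elements whose leading term is divisible by another's, tail-reduce, and make monic.

G = {b² - 1, a - b + 1}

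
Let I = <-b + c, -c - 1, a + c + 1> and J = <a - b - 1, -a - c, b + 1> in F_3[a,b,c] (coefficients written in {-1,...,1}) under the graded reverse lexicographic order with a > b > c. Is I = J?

Since reduced Gröbner bases are canonical representatives of ideals under a given ordering, it suffices to compute and compare them.
Buchberger on the first generating set:
f_1 = -b + c, LT = b.
f_2 = -c - 1, LT = c.
f_3 = a + c + 1, LT = a.

The S-polynomials (S(f_1,f_2), S(f_1,f_3), S(f_2,f_3)) all reduce to 0 modulo the current basis, so we have a Gröbner basis.
Inter-reduce: drop elements whose leading term is divisible by another's, tail-reduce, and make monic.
Reduced Gröbner basis: {a, b + 1, c + 1}.

Buchberger on the second generating set:
h_1 = a - b - 1, LT = a.
h_2 = -a - c, LT = a.
h_3 = b + 1, LT = b.

S(h_1,h_2): lcm = a. S = -b - c - 1.
  leading term b: subtract (-1)·h_3 from -b - c - 1 → -c
  leading term c: no divisor's leading term divides it; move -c to the remainder.
  remainder -c ≠ 0; add k_4 = -c to the basis.

The other S-polynomials (S(h_1,h_3), S(h_2,h_3), S(h_1,k_4), S(h_2,k_4), S(h_3,k_4)) all reduce to 0 modulo the current basis, so we have a Gröbner basis.
Inter-reduce: drop elements whose leading term is divisible by another's, tail-reduce, and make monic.
Reduced Gröbner basis: {a, b + 1, c}.

These differ, so the ideals are not equal.

No, the ideals differ.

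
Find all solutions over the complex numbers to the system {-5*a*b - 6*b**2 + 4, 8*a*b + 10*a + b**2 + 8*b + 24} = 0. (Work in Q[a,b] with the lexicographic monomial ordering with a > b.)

{(2, -2), (-2409/1075 - 13*sqrt(1949)/1075, 33/43 - sqrt(1949)/43), (-2409/1075 + 13*sqrt(1949)/1075, 33/43 + sqrt(1949)/43)}

Compute a lex Gröbner basis by Buchberger's algorithm.
f_1 = -5*a*b - 6*b**2 + 4, LT = a*b.
f_2 = 8*a*b + 10*a + b**2 + 8*b + 24, LT = a*b.

S(f_1,f_2): lcm = a*b. S = -5/4*a + 43/40*b**2 - b - 19/5.
  leading term a: no divisor's leading term divides it; move -5/4*a to the remainder.
  leading term b**2: no divisor's leading term divides it; move 43/40*b**2 to the remainder.
  leading term b: no divisor's leading term divides it; move -b to the remainder.
  leading term 1: no divisor's leading term divides it; move -19/5 to the remainder.
  remainder -5/4*a + 43/40*b**2 - b - 19/5 ≠ 0; add h_3 = -5/4*a + 43/40*b**2 - b - 19/5 to the basis.

S(f_1,h_3): lcm = a*b. S = 43/50*b**3 + 2/5*b**2 - 76/25*b - 4/5.
  leading term b**3: no divisor's leading term divides it; move 43/50*b**3 to the remainder.
  leading term b**2: no divisor's leading term divides it; move 2/5*b**2 to the remainder.
  leading term b: no divisor's leading term divides it; move -76/25*b to the remainder.
  leading term 1: no divisor's leading term divides it; move -4/5 to the remainder.
  remainder 43/50*b**3 + 2/5*b**2 - 76/25*b - 4/5 ≠ 0; add h_4 = 43/50*b**3 + 2/5*b**2 - 76/25*b - 4/5 to the basis.

S(f_2,h_3): lcm = a*b. S = 5/4*a + 43/50*b**3 - 27/40*b**2 - 51/25*b + 3.
  leading term a: subtract (-1)·h_3 from 5/4*a + 43/50*b**3 - 27/40*b**2 - 51/25*b + 3 → 43/50*b**3 + 2/5*b**2 - 76/25*b - 4/5
  leading term b**3: subtract (1)·h_4 from 43/50*b**3 + 2/5*b**2 - 76/25*b - 4/5 → 0
  remainder 0.

S(f_1,h_4): lcm = a*b**3. S = -20/43*a*b**2 + 152/43*a*b + 40/43*a + 6/5*b**4 - 4/5*b**2.
  leading term a*b**2: subtract (4/43*b)·f_1 from -20/43*a*b**2 + 152/43*a*b + 40/43*a + 6/5*b**4 - 4/5*b**2 → 152/43*a*b + 40/43*a + 6/5*b**4 + 24/43*b**3 - 4/5*b**2 - 16/43*b
  leading term a*b: subtract (-152/215)·f_1 from 152/43*a*b + 40/43*a + 6/5*b**4 + 24/43*b**3 - 4/5*b**2 - 16/43*b → 40/43*a + 6/5*b**4 + 24/43*b**3 - 1084/215*b**2 - 16/43*b + 608/215
  leading term a: subtract (-32/43)·h_3 from 40/43*a + 6/5*b**4 + 24/43*b**3 - 1084/215*b**2 - 16/43*b + 608/215 → 6/5*b**4 + 24/43*b**3 - 912/215*b**2 - 48/43*b
  leading term b**4: subtract (60/43*b)·h_4 from 6/5*b**4 + 24/43*b**3 - 912/215*b**2 - 48/43*b → 0
  remainder 0.

S(f_2,h_4): lcm = a*b**3. S = 135/172*a*b**2 + 152/43*a*b + 40/43*a + 1/8*b**4 + b**3 + 3*b**2.
  leading term a*b**2: subtract (-27/172*b)·f_1 from 135/172*a*b**2 + 152/43*a*b + 40/43*a + 1/8*b**4 + b**3 + 3*b**2 → 152/43*a*b + 40/43*a + 1/8*b**4 + 5/86*b**3 + 3*b**2 + 27/43*b
  leading term a*b: subtract (-152/215)·f_1 from 152/43*a*b + 40/43*a + 1/8*b**4 + 5/86*b**3 + 3*b**2 + 27/43*b → 40/43*a + 1/8*b**4 + 5/86*b**3 - 267/215*b**2 + 27/43*b + 608/215
  leading term a: subtract (-32/43)·h_3 from 40/43*a + 1/8*b**4 + 5/86*b**3 - 267/215*b**2 + 27/43*b + 608/215 → 1/8*b**4 + 5/86*b**3 - 19/43*b**2 - 5/43*b
  leading term b**4: subtract (25/172*b)·h_4 from 1/8*b**4 + 5/86*b**3 - 19/43*b**2 - 5/43*b → 0
  remainder 0.

S(h_3,h_4): leading monomials are coprime, so the S-polynomial reduces to 0 (Buchberger's first criterion).
Every S-polynomial of the final basis reduces to 0, so we have a Gröbner basis.
Inter-reduce: drop elements whose leading term is divisible by another's, tail-reduce, and make monic.
Reduced Gröbner basis: {a - 43/50*b**2 + 4/5*b + 76/25, b**3 + 20/43*b**2 - 152/43*b - 40/43}.

The lex basis is triangular: the last element involves only b. Solving b**3 + 20/43*b**2 - 152/43*b - 40/43 = 0 gives b ∈ {-2, 33/43 - sqrt(1949)/43, 33/43 + sqrt(1949)/43}; substituting each value into the earlier elements determines the remaining variables.
  b = -2: the earlier basis element becomes a - 2 = 0, giving a = 2 — point (2, -2).
  b = 33/43 - sqrt(1949)/43: the earlier basis element becomes a + 13*sqrt(1949)/1075 + 2409/1075 = 0, giving a = -2409/1075 - 13*sqrt(1949)/1075 — point (-2409/1075 - 13*sqrt(1949)/1075, 33/43 - sqrt(1949)/43).
  b = 33/43 + sqrt(1949)/43: the earlier basis element becomes a - 13*sqrt(1949)/1075 + 2409/1075 = 0, giving a = -2409/1075 + 13*sqrt(1949)/1075 — point (-2409/1075 + 13*sqrt(1949)/1075, 33/43 + sqrt(1949)/43).
Check: every point annihilates each of the original generators.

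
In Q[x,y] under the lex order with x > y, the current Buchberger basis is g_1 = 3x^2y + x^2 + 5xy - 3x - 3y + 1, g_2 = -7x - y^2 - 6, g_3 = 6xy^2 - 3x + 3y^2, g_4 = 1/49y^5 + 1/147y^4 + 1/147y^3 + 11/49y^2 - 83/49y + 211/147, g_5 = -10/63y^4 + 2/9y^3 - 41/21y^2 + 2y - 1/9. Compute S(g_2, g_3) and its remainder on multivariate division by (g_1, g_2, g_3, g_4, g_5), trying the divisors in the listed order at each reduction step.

lcm(LM(g_2), LM(g_3)) = xy^2.
S = (lcm/LT(g_2))·g_2 − (lcm/LT(g_3))·g_3 = 1/2x + 1/7y^4 + 5/14y^2.
Reduce S modulo (g_1, g_2, g_3, g_4, g_5) in that order:
  leading term x: subtract (-1/14)·g_2 from 1/2x + 1/7y^4 + 5/14y^2 → 1/7y^4 + 2/7y^2 - 3/7
  leading term y^4: subtract (-9/10)·g_5 from 1/7y^4 + 2/7y^2 - 3/7 → 1/5y^3 - 103/70y^2 + 9/5y - 37/70
  leading term y^3: no divisor's leading term divides it; move 1/5y^3 to the remainder.
  leading term y^2: no divisor's leading term divides it; move -103/70y^2 to the remainder.
  leading term y: no divisor's leading term divides it; move 9/5y to the remainder.
  leading term 1: no divisor's leading term divides it; move -37/70 to the remainder.
The remainder 1/5y^3 - 103/70y^2 + 9/5y - 37/70 is nonzero, so it would be added as the next basis element.

S(g_2, g_3) = 1/2x + 1/7y^4 + 5/14y^2; remainder on division = 1/5y^3 - 103/70y^2 + 9/5y - 37/70.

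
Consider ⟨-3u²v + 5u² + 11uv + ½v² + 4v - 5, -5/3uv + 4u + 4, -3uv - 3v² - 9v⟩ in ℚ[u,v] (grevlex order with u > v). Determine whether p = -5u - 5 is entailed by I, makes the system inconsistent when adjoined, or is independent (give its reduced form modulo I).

-5u - 5 lies in I (it reduces to 0).

First compute the reduced Gröbner basis of I by Buchberger's algorithm.
f_1 = -3u²v + 5u² + 11uv + ½v² + 4v - 5, LT = u²v.
f_2 = -5/3uv + 4u + 4, LT = uv.
f_3 = -3uv - 3v² - 9v, LT = uv.

S(f_1,f_2): lcm = u²v. S = 11/15u² - 11/3uv - ⅙v² + 12/5u - 4/3v + 5/3.
  leading term u²: no divisor's leading term divides it; move 11/15u² to the remainder.
  leading term uv: subtract (11/5)·f_2 from -11/3uv - ⅙v² + 12/5u - 4/3v + 5/3 → -⅙v² - 32/5u - 4/3v - 107/15
  leading term v²: no divisor's leading term divides it; move -⅙v² to the remainder.
  leading term u: no divisor's leading term divides it; move -32/5u to the remainder.
  leading term v: no divisor's leading term divides it; move -4/3v to the remainder.
  leading term 1: no divisor's leading term divides it; move -107/15 to the remainder.
  remainder 11/15u² - ⅙v² - 32/5u - 4/3v - 107/15 ≠ 0; add h_4 = 11/15u² - ⅙v² - 32/5u - 4/3v - 107/15 to the basis.

S(f_1,f_3): lcm = u²v. S = -uv² - 5/3u² - 20/3uv - ⅙v² - 4/3v + 5/3.
  leading term uv²: subtract (⅗v)·f_2 from -uv² - 5/3u² - 20/3uv - ⅙v² - 4/3v + 5/3 → -5/3u² - 136/15uv - ⅙v² - 56/15v + 5/3
  leading term u²: subtract (-25/11)·h_4 from -5/3u² - 136/15uv - ⅙v² - 56/15v + 5/3 → -136/15uv - 6/11v² - 160/11u - 372/55v - 160/11
  leading term uv: subtract (136/25)·f_2 from -136/15uv - 6/11v² - 160/11u - 372/55v - 160/11 → -6/11v² - 9984/275u - 372/55v - 9984/275
  leading term v²: no divisor's leading term divides it; move -6/11v² to the remainder.
  leading term u: no divisor's leading term divides it; move -9984/275u to the remainder.
  leading term v: no divisor's leading term divides it; move -372/55v to the remainder.
  leading term 1: no divisor's leading term divides it; move -9984/275 to the remainder.
  remainder -6/11v² - 9984/275u - 372/55v - 9984/275 ≠ 0; add h_5 = -6/11v² - 9984/275u - 372/55v - 9984/275 to the basis.

S(f_2,f_3): lcm = uv. S = -v² - 12/5u - 3v - 12/5.
  leading term v²: subtract (11/6)·h_5 from -v² - 12/5u - 3v - 12/5 → 1604/25u + 47/5v + 1604/25
  leading term u: no divisor's leading term divides it; move 1604/25u to the remainder.
  leading term v: no divisor's leading term divides it; move 47/5v to the remainder.
  leading term 1: no divisor's leading term divides it; move 1604/25 to the remainder.
  remainder 1604/25u + 47/5v + 1604/25 ≠ 0; add h_6 = 1604/25u + 47/5v + 1604/25 to the basis.

S(f_1,h_5): lcm = u²v². S = -1664/25u³ - 211/15u²v - 11/3uv² - ⅙v³ - 1664/25u² - 4/3v² + 5/3v.
  leading term u³: subtract (-4992/55u)·h_4 from -1664/25u³ - 211/15u²v - 11/3uv² - ⅙v³ - 1664/25u² - 4/3v² + 5/3v → -211/15u²v - 3101/165uv² - ⅙v³ - 178048/275u² - 6656/55uv - 4/3v² - 178048/275u + 5/3v
  leading term u²v: subtract (211/45)·f_1 from -211/15u²v - 3101/165uv² - ⅙v³ - 178048/275u² - 6656/55uv - 4/3v² - 178048/275u + 5/3v → -3101/165uv² - ⅙v³ - 1660457/2475u² - 17087/99uv - 331/90v² - 178048/275u - 769/45v + 211/9
  leading term uv²: subtract (3101/275v)·f_2 from -3101/165uv² - ⅙v³ - 1660457/2475u² - 17087/99uv - 331/90v² - 178048/275u - 769/45v + 211/9 → -⅙v³ - 1660457/2475u² - 538811/2475uv - 331/90v² - 178048/275u - 153931/2475v + 211/9
  leading term v³: subtract (11/36v)·h_5 from -⅙v³ - 1660457/2475u² - 538811/2475uv - 331/90v² - 178048/275u - 153931/2475v + 211/9 → -1660457/2475u² - 102271/495uv - 29/18v² - 178048/275u - 5059/99v + 211/9
  leading term u²: subtract (-1660457/1815)·h_4 from -1660457/2475u² - 102271/495uv - 29/18v² - 178048/275u - 5059/99v + 211/9 → -102271/495uv - 279667/1815v² - 59010208/9075u - 768897/605v - 59010208/9075
  leading term uv: subtract (102271/825)·f_2 from -102271/495uv - 279667/1815v² - 59010208/9075u - 768897/605v - 59010208/9075 → -279667/1815v² - 21170044/3025u - 768897/605v - 21170044/3025
  leading term v²: subtract (279667/990)·h_5 from -279667/1815v² - 21170044/3025u - 768897/605v - 21170044/3025 → 13437748/4125u + 527809/825v + 13437748/4125
  leading term u: subtract (3359437/66165)·h_6 from 13437748/4125u + 527809/825v + 13437748/4125 → 3583858/22055v
  leading term v: no divisor's leading term divides it; move 3583858/22055v to the remainder.
  remainder 3583858/22055v ≠ 0; add h_7 = 3583858/22055v to the basis.

The other S-polynomials (S(f_1,h_4), S(f_2,h_4), S(f_3,h_4), S(f_2,h_5), S(f_3,h_5), S(h_4,h_5), S(f_1,h_6), S(f_2,h_6), S(f_3,h_6), S(h_4,h_6), S(h_5,h_6), S(f_1,h_7), S(f_2,h_7), S(f_3,h_7), S(h_4,h_7), S(h_5,h_7), S(h_6,h_7)) all reduce to 0 modulo the current basis, so we have a Gröbner basis.
Inter-reduce: drop elements whose leading term is divisible by another's, tail-reduce, and make monic.
Reduced Gröbner basis: {u + 1, v}.
Label its elements g_1 = u + 1, g_2 = v.

Reduce p = -5u - 5 modulo G:
  leading term u: subtract (-5)·g_1 from -5u - 5 → 0
  normal form = 0.
Since the normal form is 0, p ∈ I.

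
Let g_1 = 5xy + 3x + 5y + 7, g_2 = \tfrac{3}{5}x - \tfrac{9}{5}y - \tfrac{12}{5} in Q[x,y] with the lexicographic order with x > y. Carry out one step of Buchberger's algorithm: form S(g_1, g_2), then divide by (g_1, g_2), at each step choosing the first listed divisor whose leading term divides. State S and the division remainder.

lcm(LM(g_1), LM(g_2)) = xy.
S = (lcm/LT(g_1))·g_1 − (lcm/LT(g_2))·g_2 = \tfrac{3}{5}x + 3y^{2} + 5y + \tfrac{7}{5}.
Reduce S modulo (g_1, g_2) in that order:
  leading term x: subtract (1)·g_2 from \tfrac{3}{5}x + 3y^{2} + 5y + \tfrac{7}{5} → 3y^{2} + \tfrac{34}{5}y + \tfrac{19}{5}
  leading term y^{2}: no divisor's leading term divides it; move 3y^{2} to the remainder.
  leading term y: no divisor's leading term divides it; move \tfrac{34}{5}y to the remainder.
  leading term 1: no divisor's leading term divides it; move \tfrac{19}{5} to the remainder.
The remainder 3y^{2} + \tfrac{34}{5}y + \tfrac{19}{5} is nonzero, so it would be added as the next basis element.

S(g_1, g_2) = \tfrac{3}{5}x + 3y^{2} + 5y + \tfrac{7}{5}; remainder on division = 3y^{2} + \tfrac{34}{5}y + \tfrac{19}{5}.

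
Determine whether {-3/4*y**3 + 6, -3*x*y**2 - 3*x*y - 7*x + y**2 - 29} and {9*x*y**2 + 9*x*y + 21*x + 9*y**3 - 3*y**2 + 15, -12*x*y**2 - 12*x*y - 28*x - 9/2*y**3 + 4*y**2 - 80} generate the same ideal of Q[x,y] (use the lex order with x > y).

Yes, the ideals are equal.

For a fixed monomial order, each ideal has a unique reduced Gröbner basis; comparing bases decides equality.
Buchberger on the first generating set:
f_1 = -3/4*y**3 + 6, LT = y**3.
f_2 = -3*x*y**2 - 3*x*y - 7*x + y**2 - 29, LT = x*y**2.

S(f_1,f_2): lcm = x*y**3. S = -x*y**2 - 7/3*x*y - 8*x + 1/3*y**3 - 29/3*y.
  reduce S modulo (f_1, f_2):
  remainder -4/3*x*y - 17/3*x - 1/3*y**2 - 29/3*y + 37/3 ≠ 0; add g_3 = -4/3*x*y - 17/3*x - 1/3*y**2 - 29/3*y + 37/3 to the basis.

S(f_1,g_3): lcm = x*y**3. S = -17/4*x*y**2 - 8*x - 1/4*y**4 - 29/4*y**3 + 37/4*y**2.
  reduce S modulo (f_1, f_2, g_3):
  remainder -775/48*x + 325/48*y**2 - 525/16*y + 1075/48 ≠ 0; add g_4 = -775/48*x + 325/48*y**2 - 525/16*y + 1075/48 to the basis.

The other S-polynomials (S(f_2,g_3), S(f_1,g_4), S(f_2,g_4), S(g_3,g_4)) all reduce to 0 modulo the current basis, so we have a Gröbner basis.
Inter-reduce: drop elements whose leading term is divisible by another's, tail-reduce, and make monic.
Reduced Gröbner basis: {x - 13/31*y**2 + 63/31*y - 43/31, y**3 - 8}.

Buchberger on the second generating set:
h_1 = 9*x*y**2 + 9*x*y + 21*x + 9*y**3 - 3*y**2 + 15, LT = x*y**2.
h_2 = -12*x*y**2 - 12*x*y - 28*x - 9/2*y**3 + 4*y**2 - 80, LT = x*y**2.

S(h_1,h_2): lcm = x*y**2. S = 5/8*y**3 - 5.
  reduce S modulo (h_1, h_2):
  remainder 5/8*y**3 - 5 ≠ 0; add k_3 = 5/8*y**3 - 5 to the basis.

S(h_1,k_3): lcm = x*y**3. S = x*y**2 + 7/3*x*y + 8*x + y**4 - 1/3*y**3 + 5/3*y.
  reduce S modulo (h_1, h_2, k_3):
  remainder 4/3*x*y + 17/3*x + 1/3*y**2 + 29/3*y - 37/3 ≠ 0; add k_4 = 4/3*x*y + 17/3*x + 1/3*y**2 + 29/3*y - 37/3 to the basis.

S(h_1,k_4): lcm = x*y**2. S = -13/4*x*y + 7/3*x + 3/4*y**3 - 91/12*y**2 + 37/4*y + 5/3.
  reduce S modulo (h_1, h_2, k_3, k_4):
  remainder 775/48*x - 325/48*y**2 + 525/16*y - 1075/48 ≠ 0; add k_5 = 775/48*x - 325/48*y**2 + 525/16*y - 1075/48 to the basis.

The other S-polynomials (S(h_2,k_3), S(h_2,k_4), S(k_3,k_4), S(h_1,k_5), S(h_2,k_5), S(k_3,k_5), S(k_4,k_5)) all reduce to 0 modulo the current basis, so we have a Gröbner basis.
Inter-reduce: drop elements whose leading term is divisible by another's, tail-reduce, and make monic.
Reduced Gröbner basis: {x - 13/31*y**2 + 63/31*y - 43/31, y**3 - 8}.

The two bases agree; hence the ideals are identical.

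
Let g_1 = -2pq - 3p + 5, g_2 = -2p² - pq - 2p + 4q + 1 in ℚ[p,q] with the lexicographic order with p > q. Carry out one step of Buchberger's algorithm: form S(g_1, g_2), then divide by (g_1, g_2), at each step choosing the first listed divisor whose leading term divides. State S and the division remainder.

S(g_1, g_2) = 3/2p² - ½pq² - pq - 5/2p + 2q² + ½q; remainder on division = -5/2p + 2q² + 9/4q - 7/4.

lcm(LM(g_1), LM(g_2)) = p²q.
S = (lcm/LT(g_1))·g_1 − (lcm/LT(g_2))·g_2 = 3/2p² - ½pq² - pq - 5/2p + 2q² + ½q.
Reduce S modulo (g_1, g_2) in that order:
  leading term p²: subtract (-¾)·g_2 from 3/2p² - ½pq² - pq - 5/2p + 2q² + ½q → -½pq² - 7/4pq - 4p + 2q² + 7/2q + ¾
  leading term pq²: subtract (¼q)·g_1 from -½pq² - 7/4pq - 4p + 2q² + 7/2q + ¾ → -pq - 4p + 2q² + 9/4q + ¾
  leading term pq: subtract (½)·g_1 from -pq - 4p + 2q² + 9/4q + ¾ → -5/2p + 2q² + 9/4q - 7/4
  leading term p: no divisor's leading term divides it; move -5/2p to the remainder.
  leading term q²: no divisor's leading term divides it; move 2q² to the remainder.
  leading term q: no divisor's leading term divides it; move 9/4q to the remainder.
  leading term 1: no divisor's leading term divides it; move -7/4 to the remainder.
The remainder -5/2p + 2q² + 9/4q - 7/4 is nonzero, so it would be added as the next basis element.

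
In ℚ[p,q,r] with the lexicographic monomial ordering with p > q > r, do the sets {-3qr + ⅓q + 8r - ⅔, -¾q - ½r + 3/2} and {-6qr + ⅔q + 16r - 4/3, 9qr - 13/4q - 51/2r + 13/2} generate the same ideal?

Yes, the ideals are equal.

For a fixed monomial order, each ideal has a unique reduced Gröbner basis; comparing bases decides equality.
Buchberger on the first generating set:
f_1 = -3qr + ⅓q + 8r - ⅔, LT = qr.
f_2 = -¾q - ½r + 3/2, LT = q.

S(f_1,f_2): lcm = qr. S = -1/9q - ⅔r² - ⅔r + 2/9.
  leading term q: subtract (4/27)·f_2 from -1/9q - ⅔r² - ⅔r + 2/9 → -⅔r² - 16/27r
  leading term r²: no divisor's leading term divides it; move -⅔r² to the remainder.
  leading term r: no divisor's leading term divides it; move -16/27r to the remainder.
  remainder -⅔r² - 16/27r ≠ 0; add g_3 = -⅔r² - 16/27r to the basis.

S(f_1,g_3): lcm = qr². S = -qr - 8/3r² + 2/9r.
  leading term qr: subtract (⅓)·f_1 from -qr - 8/3r² + 2/9r → -1/9q - 8/3r² - 22/9r + 2/9
  leading term q: subtract (4/27)·f_2 from -1/9q - 8/3r² - 22/9r + 2/9 → -8/3r² - 64/27r
  leading term r²: subtract (4)·g_3 from -8/3r² - 64/27r → 0
  remainder 0.

S(f_2,g_3): leading monomials are coprime, so the S-polynomial reduces to 0 (Buchberger's first criterion).
Every S-polynomial of the final basis reduces to 0, so we have a Gröbner basis.
Inter-reduce: drop elements whose leading term is divisible by another's, tail-reduce, and make monic.
Reduced Gröbner basis: {q + ⅔r - 2, r² + 8/9r}.

Buchberger on the second generating set:
h_1 = -6qr + ⅔q + 16r - 4/3, LT = qr.
h_2 = 9qr - 13/4q - 51/2r + 13/2, LT = qr.

S(h_1,h_2): lcm = qr. S = ¼q + ⅙r - ½.
  leading term q: no divisor's leading term divides it; move ¼q to the remainder.
  leading term r: no divisor's leading term divides it; move ⅙r to the remainder.
  leading term 1: no divisor's leading term divides it; move -½ to the remainder.
  remainder ¼q + ⅙r - ½ ≠ 0; add k_3 = ¼q + ⅙r - ½ to the basis.

S(h_1,k_3): lcm = qr. S = -1/9q - ⅔r² - ⅔r + 2/9.
  leading term q: subtract (-4/9)·k_3 from -1/9q - ⅔r² - ⅔r + 2/9 → -⅔r² - 16/27r
  leading term r²: no divisor's leading term divides it; move -⅔r² to the remainder.
  leading term r: no divisor's leading term divides it; move -16/27r to the remainder.
  remainder -⅔r² - 16/27r ≠ 0; add k_4 = -⅔r² - 16/27r to the basis.

S(h_2,k_3): lcm = qr. S = -13/36q - ⅔r² - ⅚r + 13/18.
  leading term q: subtract (-13/9)·k_3 from -13/36q - ⅔r² - ⅚r + 13/18 → -⅔r² - 16/27r
  leading term r²: subtract (1)·k_4 from -⅔r² - 16/27r → 0
  remainder 0.

S(h_1,k_4): lcm = qr². S = -qr - 8/3r² + 2/9r.
  leading term qr: subtract (⅙)·h_1 from -qr - 8/3r² + 2/9r → -1/9q - 8/3r² - 22/9r + 2/9
  leading term q: subtract (-4/9)·k_3 from -1/9q - 8/3r² - 22/9r + 2/9 → -8/3r² - 64/27r
  leading term r²: subtract (4)·k_4 from -8/3r² - 64/27r → 0
  remainder 0.

S(h_2,k_4): lcm = qr². S = -5/4qr - 17/6r² + 13/18r.
  leading term qr: subtract (5/24)·h_1 from -5/4qr - 17/6r² + 13/18r → -5/36q - 17/6r² - 47/18r + 5/18
  leading term q: subtract (-5/9)·k_3 from -5/36q - 17/6r² - 47/18r + 5/18 → -17/6r² - 68/27r
  leading term r²: subtract (17/4)·k_4 from -17/6r² - 68/27r → 0
  remainder 0.

S(k_3,k_4): leading monomials are coprime, so the S-polynomial reduces to 0 (Buchberger's first criterion).
Every S-polynomial of the final basis reduces to 0, so we have a Gröbner basis.
Inter-reduce: drop elements whose leading term is divisible by another's, tail-reduce, and make monic.
Reduced Gröbner basis: {q + ⅔r - 2, r² + 8/9r}.

The two bases agree; hence the ideals are identical.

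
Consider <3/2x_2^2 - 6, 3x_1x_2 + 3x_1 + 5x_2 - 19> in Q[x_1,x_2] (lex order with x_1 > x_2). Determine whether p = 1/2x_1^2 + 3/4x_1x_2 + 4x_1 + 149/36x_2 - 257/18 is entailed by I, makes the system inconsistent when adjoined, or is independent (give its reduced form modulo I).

First compute the reduced Gröbner basis of I by Buchberger's algorithm.
f_1 = 3/2x_2^2 - 6, LT = x_2^2.
f_2 = 3x_1x_2 + 3x_1 + 5x_2 - 19, LT = x_1x_2.

S(f_1,f_2): lcm = x_1x_2^2. S = -x_1x_2 - 4x_1 - 5/3x_2^2 + 19/3x_2.
  reduce S modulo (f_1, f_2):
  remainder -3x_1 + 8x_2 - 13 ≠ 0; add h_3 = -3x_1 + 8x_2 - 13 to the basis.

The other S-polynomials (S(f_1,h_3), S(f_2,h_3)) all reduce to 0 modulo the current basis, so we have a Gröbner basis.
Inter-reduce: drop elements whose leading term is divisible by another's, tail-reduce, and make monic.
Reduced Gröbner basis: {x_1 - 8/3x_2 + 13/3, x_2^2 - 4}.
Label its elements g_1 = x_1 - 8/3x_2 + 13/3, g_2 = x_2^2 - 4.

Reduce p = 1/2x_1^2 + 3/4x_1x_2 + 4x_1 + 149/36x_2 - 257/18 modulo G:
  leading term x_1^2: subtract (1/2x_1)·g_1 from 1/2x_1^2 + 3/4x_1x_2 + 4x_1 + 149/36x_2 - 257/18 → 25/12x_1x_2 + 11/6x_1 + 149/36x_2 - 257/18
  leading term x_1x_2: subtract (25/12x_2)·g_1 from 25/12x_1x_2 + 11/6x_1 + 149/36x_2 - 257/18 → 11/6x_1 + 50/9x_2^2 - 44/9x_2 - 257/18
  leading term x_1: subtract (11/6)·g_1 from 11/6x_1 + 50/9x_2^2 - 44/9x_2 - 257/18 → 50/9x_2^2 - 200/9
  leading term x_2^2: subtract (50/9)·g_2 from 50/9x_2^2 - 200/9 → 0
  normal form = 0.
Since the normal form is 0, p ∈ I.

1/2x_1^2 + 3/4x_1x_2 + 4x_1 + 149/36x_2 - 257/18 lies in I (it reduces to 0).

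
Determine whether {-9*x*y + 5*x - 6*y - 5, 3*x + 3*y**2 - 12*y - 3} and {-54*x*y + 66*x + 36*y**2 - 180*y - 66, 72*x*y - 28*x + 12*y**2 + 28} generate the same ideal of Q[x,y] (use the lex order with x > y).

Two ideals are equal iff their reduced Gröbner bases coincide (the reduced basis is unique for a fixed ordering).
Buchberger on the first generating set:
f_1 = -9*x*y + 5*x - 6*y - 5, LT = x*y.
f_2 = 3*x + 3*y**2 - 12*y - 3, LT = x.

S(f_1,f_2): lcm = x*y. S = -5/9*x - y**3 + 4*y**2 + 5/3*y + 5/9.
  reduce S modulo (f_1, f_2):
  remainder -y**3 + 41/9*y**2 - 5/9*y ≠ 0; add g_3 = -y**3 + 41/9*y**2 - 5/9*y to the basis.

The other S-polynomials (S(f_1,g_3), S(f_2,g_3)) all reduce to 0 modulo the current basis, so we have a Gröbner basis.
Inter-reduce: drop elements whose leading term is divisible by another's, tail-reduce, and make monic.
Reduced Gröbner basis: {x + y**2 - 4*y - 1, y**3 - 41/9*y**2 + 5/9*y}.

Buchberger on the second generating set:
h_1 = -54*x*y + 66*x + 36*y**2 - 180*y - 66, LT = x*y.
h_2 = 72*x*y - 28*x + 12*y**2 + 28, LT = x*y.

S(h_1,h_2): lcm = x*y. S = -5/6*x - 5/6*y**2 + 10/3*y + 5/6.
  reduce S modulo (h_1, h_2):
  remainder -5/6*x - 5/6*y**2 + 10/3*y + 5/6 ≠ 0; add k_3 = -5/6*x - 5/6*y**2 + 10/3*y + 5/6 to the basis.

S(h_1,k_3): lcm = x*y. S = -11/9*x - y**3 + 10/3*y**2 + 13/3*y + 11/9.
  reduce S modulo (h_1, h_2, k_3):
  remainder -y**3 + 41/9*y**2 - 5/9*y ≠ 0; add k_4 = -y**3 + 41/9*y**2 - 5/9*y to the basis.

The other S-polynomials (S(h_2,k_3), S(h_1,k_4), S(h_2,k_4), S(k_3,k_4)) all reduce to 0 modulo the current basis, so we have a Gröbner basis.
Inter-reduce: drop elements whose leading term is divisible by another's, tail-reduce, and make monic.
Reduced Gröbner basis: {x + y**2 - 4*y - 1, y**3 - 41/9*y**2 + 5/9*y}.

The two bases agree; hence the ideals are identical.

Yes, the ideals are equal.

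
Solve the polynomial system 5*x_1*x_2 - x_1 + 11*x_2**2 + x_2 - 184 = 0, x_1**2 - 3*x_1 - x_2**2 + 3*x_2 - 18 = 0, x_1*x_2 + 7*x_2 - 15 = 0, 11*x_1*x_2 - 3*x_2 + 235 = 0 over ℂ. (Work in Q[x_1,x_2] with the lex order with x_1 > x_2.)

{(-4, 5)}

Compute a lex Gröbner basis by Buchberger's algorithm.
f_1 = 5*x_1*x_2 - x_1 + 11*x_2**2 + x_2 - 184, LT = x_1*x_2.
f_2 = x_1**2 - 3*x_1 - x_2**2 + 3*x_2 - 18, LT = x_1**2.
f_3 = x_1*x_2 + 7*x_2 - 15, LT = x_1*x_2.
f_4 = 11*x_1*x_2 - 3*x_2 + 235, LT = x_1*x_2.

S(f_1,f_2): lcm = x_1**2*x_2. S = -1/5*x_1**2 + 11/5*x_1*x_2**2 + 16/5*x_1*x_2 - 184/5*x_1 + x_2**3 - 3*x_2**2 + 18*x_2.
  leading term x_1**2: subtract (-1/5)·f_2 from -1/5*x_1**2 + 11/5*x_1*x_2**2 + 16/5*x_1*x_2 - 184/5*x_1 + x_2**3 - 3*x_2**2 + 18*x_2 → 11/5*x_1*x_2**2 + 16/5*x_1*x_2 - 187/5*x_1 + x_2**3 - 16/5*x_2**2 + 93/5*x_2 - 18/5
  leading term x_1*x_2**2: subtract (11/25*x_2)·f_1 from 11/5*x_1*x_2**2 + 16/5*x_1*x_2 - 187/5*x_1 + x_2**3 - 16/5*x_2**2 + 93/5*x_2 - 18/5 → 91/25*x_1*x_2 - 187/5*x_1 - 96/25*x_2**3 - 91/25*x_2**2 + 2489/25*x_2 - 18/5
  leading term x_1*x_2: subtract (91/125)·f_1 from 91/25*x_1*x_2 - 187/5*x_1 - 96/25*x_2**3 - 91/25*x_2**2 + 2489/25*x_2 - 18/5 → -4584/125*x_1 - 96/25*x_2**3 - 1456/125*x_2**2 + 12354/125*x_2 + 16294/125
  leading term x_1: no divisor's leading term divides it; move -4584/125*x_1 to the remainder.
  leading term x_2**3: no divisor's leading term divides it; move -96/25*x_2**3 to the remainder.
  leading term x_2**2: no divisor's leading term divides it; move -1456/125*x_2**2 to the remainder.
  leading term x_2: no divisor's leading term divides it; move 12354/125*x_2 to the remainder.
  leading term 1: no divisor's leading term divides it; move 16294/125 to the remainder.
  remainder -4584/125*x_1 - 96/25*x_2**3 - 1456/125*x_2**2 + 12354/125*x_2 + 16294/125 ≠ 0; add h_5 = -4584/125*x_1 - 96/25*x_2**3 - 1456/125*x_2**2 + 12354/125*x_2 + 16294/125 to the basis.

S(f_1,f_3): lcm = x_1*x_2. S = -1/5*x_1 + 11/5*x_2**2 - 34/5*x_2 - 109/5.
  leading term x_1: subtract (25/4584)·h_5 from -1/5*x_1 + 11/5*x_2**2 - 34/5*x_2 - 109/5 → 4/191*x_2**3 + 1297/573*x_2**2 - 5607/764*x_2 - 51595/2292
  leading term x_2**3: no divisor's leading term divides it; move 4/191*x_2**3 to the remainder.
  leading term x_2**2: no divisor's leading term divides it; move 1297/573*x_2**2 to the remainder.
  leading term x_2: no divisor's leading term divides it; move -5607/764*x_2 to the remainder.
  leading term 1: no divisor's leading term divides it; move -51595/2292 to the remainder.
  remainder 4/191*x_2**3 + 1297/573*x_2**2 - 5607/764*x_2 - 51595/2292 ≠ 0; add h_6 = 4/191*x_2**3 + 1297/573*x_2**2 - 5607/764*x_2 - 51595/2292 to the basis.

S(f_1,f_4): lcm = x_1*x_2. S = -1/5*x_1 + 11/5*x_2**2 + 26/55*x_2 - 3199/55.
  leading term x_1: subtract (25/4584)·h_5 from -1/5*x_1 + 11/5*x_2**2 + 26/55*x_2 - 3199/55 → 4/191*x_2**3 + 1297/573*x_2**2 - 557/8404*x_2 - 1484345/25212
  leading term x_2**3: subtract (1)·h_6 from 4/191*x_2**3 + 1297/573*x_2**2 - 557/8404*x_2 - 1484345/25212 → 80/11*x_2 - 400/11
  leading term x_2: no divisor's leading term divides it; move 80/11*x_2 to the remainder.
  leading term 1: no divisor's leading term divides it; move -400/11 to the remainder.
  remainder 80/11*x_2 - 400/11 ≠ 0; add h_7 = 80/11*x_2 - 400/11 to the basis.

The other S-polynomials (S(f_2,f_3), S(f_2,f_4), S(f_3,f_4), S(f_1,h_5), S(f_2,h_5), S(f_3,h_5), S(f_4,h_5), S(f_1,h_6), S(f_2,h_6), S(f_3,h_6), S(f_4,h_6), S(h_5,h_6), S(f_1,h_7), S(f_2,h_7), S(f_3,h_7), S(f_4,h_7), S(h_5,h_7), S(h_6,h_7)) all reduce to 0 modulo the current basis, so we have a Gröbner basis.
Inter-reduce: drop elements whose leading term is divisible by another's, tail-reduce, and make monic.
Reduced Gröbner basis: {x_1 + 4, x_2 - 5}.

Elimination: the polynomial x_2 - 5 lies in the elimination ideal for x_2, so x_2 ∈ {5}. For each such x_2, the remaining basis elements (now univariate) give the rest of the solution.
  x_2 = 5: the earlier basis element becomes x_1 + 4 = 0, giving x_1 = -4 — point (-4, 5).
Each listed point satisfies every original equation (direct substitution).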